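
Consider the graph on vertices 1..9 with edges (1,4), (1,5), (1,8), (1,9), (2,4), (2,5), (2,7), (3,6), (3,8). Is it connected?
Yes (BFS from 1 visits [1, 4, 5, 8, 9, 2, 3, 7, 6] — all 9 vertices reached)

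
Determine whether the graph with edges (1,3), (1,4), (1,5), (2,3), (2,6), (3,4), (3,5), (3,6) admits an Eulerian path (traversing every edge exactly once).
Yes (the graph is connected and exactly 2 vertices have odd degree: {1, 3}; any Eulerian path must start and end at those)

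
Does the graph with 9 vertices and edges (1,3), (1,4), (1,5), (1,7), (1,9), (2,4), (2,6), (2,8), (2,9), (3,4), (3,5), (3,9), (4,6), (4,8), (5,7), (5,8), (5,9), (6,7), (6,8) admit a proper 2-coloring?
No (odd cycle of length 3: 3 -> 1 -> 5 -> 3)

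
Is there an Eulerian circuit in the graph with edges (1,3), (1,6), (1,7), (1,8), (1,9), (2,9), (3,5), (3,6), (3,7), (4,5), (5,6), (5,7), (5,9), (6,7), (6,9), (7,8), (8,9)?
No (8 vertices have odd degree: {1, 2, 4, 5, 6, 7, 8, 9}; Eulerian circuit requires 0)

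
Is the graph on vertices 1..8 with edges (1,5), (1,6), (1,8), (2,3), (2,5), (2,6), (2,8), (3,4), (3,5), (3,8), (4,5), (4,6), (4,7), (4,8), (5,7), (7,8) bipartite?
No (odd cycle of length 3: 2 -> 8 -> 3 -> 2)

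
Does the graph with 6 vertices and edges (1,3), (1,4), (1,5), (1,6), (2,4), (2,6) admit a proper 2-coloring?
Yes. Partition: {1, 2}, {3, 4, 5, 6}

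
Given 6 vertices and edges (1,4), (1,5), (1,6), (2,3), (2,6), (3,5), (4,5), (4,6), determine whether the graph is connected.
Yes (BFS from 1 visits [1, 4, 5, 6, 3, 2] — all 6 vertices reached)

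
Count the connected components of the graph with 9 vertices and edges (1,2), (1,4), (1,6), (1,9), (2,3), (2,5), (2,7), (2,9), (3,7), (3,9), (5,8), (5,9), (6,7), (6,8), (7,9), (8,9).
1 (components: {1, 2, 3, 4, 5, 6, 7, 8, 9})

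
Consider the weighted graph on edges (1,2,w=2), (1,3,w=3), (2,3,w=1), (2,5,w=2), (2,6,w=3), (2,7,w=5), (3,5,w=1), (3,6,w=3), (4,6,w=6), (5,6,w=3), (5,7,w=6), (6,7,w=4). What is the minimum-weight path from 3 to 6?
3 (path: 3 -> 6; weights 3 = 3)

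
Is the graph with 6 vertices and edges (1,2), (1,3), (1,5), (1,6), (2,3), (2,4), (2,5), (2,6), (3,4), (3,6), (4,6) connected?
Yes (BFS from 1 visits [1, 2, 3, 5, 6, 4] — all 6 vertices reached)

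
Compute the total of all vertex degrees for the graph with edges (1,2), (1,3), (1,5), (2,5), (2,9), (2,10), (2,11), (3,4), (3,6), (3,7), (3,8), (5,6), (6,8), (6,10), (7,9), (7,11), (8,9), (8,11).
36 (handshake: sum of degrees = 2|E| = 2 x 18 = 36)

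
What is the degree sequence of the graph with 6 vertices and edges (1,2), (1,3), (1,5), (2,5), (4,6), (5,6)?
[3, 3, 2, 2, 1, 1] (degrees: deg(1)=3, deg(2)=2, deg(3)=1, deg(4)=1, deg(5)=3, deg(6)=2)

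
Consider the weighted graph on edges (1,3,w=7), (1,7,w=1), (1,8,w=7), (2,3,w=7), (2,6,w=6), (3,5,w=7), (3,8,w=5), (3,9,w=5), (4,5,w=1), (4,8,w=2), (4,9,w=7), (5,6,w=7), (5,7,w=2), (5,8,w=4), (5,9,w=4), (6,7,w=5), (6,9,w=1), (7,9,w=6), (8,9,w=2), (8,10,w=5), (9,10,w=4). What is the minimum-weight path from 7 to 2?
11 (path: 7 -> 6 -> 2; weights 5 + 6 = 11)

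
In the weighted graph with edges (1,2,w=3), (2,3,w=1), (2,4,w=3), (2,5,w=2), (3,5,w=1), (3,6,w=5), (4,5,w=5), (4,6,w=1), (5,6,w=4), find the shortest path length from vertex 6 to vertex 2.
4 (path: 6 -> 4 -> 2; weights 1 + 3 = 4)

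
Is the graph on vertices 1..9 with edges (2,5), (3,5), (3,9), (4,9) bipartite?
Yes. Partition: {1, 2, 3, 4, 6, 7, 8}, {5, 9}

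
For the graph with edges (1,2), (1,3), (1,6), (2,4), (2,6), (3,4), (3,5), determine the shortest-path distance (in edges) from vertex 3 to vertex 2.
2 (path: 3 -> 4 -> 2, 2 edges)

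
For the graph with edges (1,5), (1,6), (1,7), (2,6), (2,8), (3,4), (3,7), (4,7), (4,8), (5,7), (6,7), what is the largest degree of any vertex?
5 (attained at vertex 7)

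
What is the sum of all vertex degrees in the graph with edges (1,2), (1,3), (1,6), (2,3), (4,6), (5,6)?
12 (handshake: sum of degrees = 2|E| = 2 x 6 = 12)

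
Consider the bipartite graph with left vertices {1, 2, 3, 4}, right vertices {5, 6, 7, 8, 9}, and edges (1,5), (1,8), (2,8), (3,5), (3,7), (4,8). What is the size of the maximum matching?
3 (matching: (1,5), (2,8), (3,7); upper bound min(|L|,|R|) = min(4,5) = 4)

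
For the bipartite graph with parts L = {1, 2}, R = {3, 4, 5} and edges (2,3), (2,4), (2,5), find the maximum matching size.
1 (matching: (2,5); upper bound min(|L|,|R|) = min(2,3) = 2)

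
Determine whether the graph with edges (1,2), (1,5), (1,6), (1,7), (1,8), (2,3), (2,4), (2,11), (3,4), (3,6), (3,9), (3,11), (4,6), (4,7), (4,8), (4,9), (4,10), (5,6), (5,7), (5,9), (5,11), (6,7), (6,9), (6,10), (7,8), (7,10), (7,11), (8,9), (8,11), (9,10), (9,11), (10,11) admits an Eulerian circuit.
No (10 vertices have odd degree: {1, 3, 4, 5, 6, 7, 8, 9, 10, 11}; Eulerian circuit requires 0)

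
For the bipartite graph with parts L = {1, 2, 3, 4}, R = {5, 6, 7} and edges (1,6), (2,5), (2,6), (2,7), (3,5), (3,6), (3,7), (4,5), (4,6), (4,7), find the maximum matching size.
3 (matching: (1,6), (2,7), (3,5); upper bound min(|L|,|R|) = min(4,3) = 3)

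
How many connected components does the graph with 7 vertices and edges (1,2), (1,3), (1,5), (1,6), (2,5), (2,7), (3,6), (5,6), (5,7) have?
2 (components: {1, 2, 3, 5, 6, 7}, {4})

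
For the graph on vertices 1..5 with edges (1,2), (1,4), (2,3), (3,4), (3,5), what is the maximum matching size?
2 (matching: (1,4), (3,5); upper bound floor(n/2) = floor(5/2) = 2)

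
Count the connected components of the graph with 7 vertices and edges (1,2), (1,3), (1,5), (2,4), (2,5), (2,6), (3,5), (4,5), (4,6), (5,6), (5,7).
1 (components: {1, 2, 3, 4, 5, 6, 7})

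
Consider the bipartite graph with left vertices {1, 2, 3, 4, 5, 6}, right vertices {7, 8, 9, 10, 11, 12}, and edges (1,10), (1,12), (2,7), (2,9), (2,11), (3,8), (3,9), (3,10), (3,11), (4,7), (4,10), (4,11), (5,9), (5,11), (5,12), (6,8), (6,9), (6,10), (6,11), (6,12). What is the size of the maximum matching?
6 (matching: (1,12), (2,11), (3,10), (4,7), (5,9), (6,8); upper bound min(|L|,|R|) = min(6,6) = 6)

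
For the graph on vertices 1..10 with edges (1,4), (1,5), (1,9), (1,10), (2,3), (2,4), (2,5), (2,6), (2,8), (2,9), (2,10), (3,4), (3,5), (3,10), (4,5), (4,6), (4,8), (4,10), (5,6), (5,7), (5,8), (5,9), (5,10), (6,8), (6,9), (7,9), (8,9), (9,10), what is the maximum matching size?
5 (matching: (1,4), (2,3), (5,10), (6,8), (7,9); upper bound floor(n/2) = floor(10/2) = 5)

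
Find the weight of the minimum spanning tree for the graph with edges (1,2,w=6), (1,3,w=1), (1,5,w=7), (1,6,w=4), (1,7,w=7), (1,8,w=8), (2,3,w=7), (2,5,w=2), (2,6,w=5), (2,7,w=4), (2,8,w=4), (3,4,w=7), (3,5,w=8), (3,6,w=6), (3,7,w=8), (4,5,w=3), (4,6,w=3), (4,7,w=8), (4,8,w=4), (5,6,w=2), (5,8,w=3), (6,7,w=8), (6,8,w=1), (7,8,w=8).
17 (MST edges: (1,3,w=1), (1,6,w=4), (2,5,w=2), (2,7,w=4), (4,6,w=3), (5,6,w=2), (6,8,w=1); sum of weights 1 + 4 + 2 + 4 + 3 + 2 + 1 = 17)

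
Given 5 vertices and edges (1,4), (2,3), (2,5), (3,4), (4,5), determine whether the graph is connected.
Yes (BFS from 1 visits [1, 4, 3, 5, 2] — all 5 vertices reached)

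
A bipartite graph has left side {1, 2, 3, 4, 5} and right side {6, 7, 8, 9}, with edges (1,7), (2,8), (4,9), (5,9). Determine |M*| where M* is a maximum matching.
3 (matching: (1,7), (2,8), (4,9); upper bound min(|L|,|R|) = min(5,4) = 4)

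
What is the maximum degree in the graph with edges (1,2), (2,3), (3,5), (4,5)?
2 (attained at vertices 2, 3, 5)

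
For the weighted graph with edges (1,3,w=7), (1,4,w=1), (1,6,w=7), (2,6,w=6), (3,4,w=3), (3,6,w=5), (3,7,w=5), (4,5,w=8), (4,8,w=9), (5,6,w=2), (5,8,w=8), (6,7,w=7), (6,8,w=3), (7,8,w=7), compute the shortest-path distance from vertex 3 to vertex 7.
5 (path: 3 -> 7; weights 5 = 5)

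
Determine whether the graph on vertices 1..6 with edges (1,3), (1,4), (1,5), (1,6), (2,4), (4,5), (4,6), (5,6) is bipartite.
No (odd cycle of length 3: 4 -> 1 -> 5 -> 4)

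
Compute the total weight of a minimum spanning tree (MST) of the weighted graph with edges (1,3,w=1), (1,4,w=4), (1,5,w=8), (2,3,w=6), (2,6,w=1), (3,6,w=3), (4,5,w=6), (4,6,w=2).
13 (MST edges: (1,3,w=1), (2,6,w=1), (3,6,w=3), (4,5,w=6), (4,6,w=2); sum of weights 1 + 1 + 3 + 6 + 2 = 13)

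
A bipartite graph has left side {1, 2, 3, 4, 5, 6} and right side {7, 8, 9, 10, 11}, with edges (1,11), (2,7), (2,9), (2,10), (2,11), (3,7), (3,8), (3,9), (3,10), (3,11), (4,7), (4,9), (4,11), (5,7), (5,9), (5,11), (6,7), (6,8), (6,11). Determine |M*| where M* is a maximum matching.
5 (matching: (1,11), (2,10), (3,9), (4,7), (6,8); upper bound min(|L|,|R|) = min(6,5) = 5)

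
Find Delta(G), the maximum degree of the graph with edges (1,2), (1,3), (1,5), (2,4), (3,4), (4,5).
3 (attained at vertices 1, 4)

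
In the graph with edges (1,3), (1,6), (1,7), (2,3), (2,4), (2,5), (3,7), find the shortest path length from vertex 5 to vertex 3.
2 (path: 5 -> 2 -> 3, 2 edges)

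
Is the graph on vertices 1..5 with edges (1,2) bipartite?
Yes. Partition: {1, 3, 4, 5}, {2}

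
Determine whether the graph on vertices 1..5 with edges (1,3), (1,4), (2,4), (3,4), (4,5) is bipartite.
No (odd cycle of length 3: 4 -> 1 -> 3 -> 4)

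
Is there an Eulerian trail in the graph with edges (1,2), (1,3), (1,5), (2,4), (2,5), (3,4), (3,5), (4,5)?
No (4 vertices have odd degree: {1, 2, 3, 4}; Eulerian path requires 0 or 2)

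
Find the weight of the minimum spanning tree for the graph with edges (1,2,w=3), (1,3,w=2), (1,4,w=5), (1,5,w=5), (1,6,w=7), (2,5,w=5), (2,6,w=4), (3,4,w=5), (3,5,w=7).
19 (MST edges: (1,2,w=3), (1,3,w=2), (1,4,w=5), (1,5,w=5), (2,6,w=4); sum of weights 3 + 2 + 5 + 5 + 4 = 19)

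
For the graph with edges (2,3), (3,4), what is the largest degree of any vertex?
2 (attained at vertex 3)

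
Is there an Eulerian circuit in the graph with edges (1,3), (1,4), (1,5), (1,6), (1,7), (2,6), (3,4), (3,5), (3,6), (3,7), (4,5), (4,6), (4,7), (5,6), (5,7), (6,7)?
No (6 vertices have odd degree: {1, 2, 3, 4, 5, 7}; Eulerian circuit requires 0)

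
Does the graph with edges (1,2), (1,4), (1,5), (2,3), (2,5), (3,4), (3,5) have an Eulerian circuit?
No (4 vertices have odd degree: {1, 2, 3, 5}; Eulerian circuit requires 0)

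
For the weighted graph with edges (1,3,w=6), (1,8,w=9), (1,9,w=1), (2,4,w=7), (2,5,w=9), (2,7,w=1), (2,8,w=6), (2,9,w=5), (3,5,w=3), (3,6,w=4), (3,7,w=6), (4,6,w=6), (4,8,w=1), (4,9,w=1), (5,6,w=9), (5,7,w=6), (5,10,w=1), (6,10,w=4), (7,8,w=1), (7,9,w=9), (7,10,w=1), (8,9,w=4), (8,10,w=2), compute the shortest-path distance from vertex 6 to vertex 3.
4 (path: 6 -> 3; weights 4 = 4)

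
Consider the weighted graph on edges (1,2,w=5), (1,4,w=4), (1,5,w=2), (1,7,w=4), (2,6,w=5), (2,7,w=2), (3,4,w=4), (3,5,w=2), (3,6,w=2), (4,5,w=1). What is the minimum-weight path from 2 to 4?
8 (path: 2 -> 1 -> 5 -> 4; weights 5 + 2 + 1 = 8)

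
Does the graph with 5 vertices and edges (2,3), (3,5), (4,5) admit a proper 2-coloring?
Yes. Partition: {1, 2, 5}, {3, 4}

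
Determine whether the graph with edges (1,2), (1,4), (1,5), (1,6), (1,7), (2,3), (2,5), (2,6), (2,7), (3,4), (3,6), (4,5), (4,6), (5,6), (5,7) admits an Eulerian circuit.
No (6 vertices have odd degree: {1, 2, 3, 5, 6, 7}; Eulerian circuit requires 0)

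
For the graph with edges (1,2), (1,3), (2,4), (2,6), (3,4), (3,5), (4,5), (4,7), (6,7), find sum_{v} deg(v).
18 (handshake: sum of degrees = 2|E| = 2 x 9 = 18)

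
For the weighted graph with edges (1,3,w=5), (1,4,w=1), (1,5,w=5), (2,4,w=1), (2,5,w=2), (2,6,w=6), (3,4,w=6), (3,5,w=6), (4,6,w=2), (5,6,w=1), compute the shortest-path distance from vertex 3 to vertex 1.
5 (path: 3 -> 1; weights 5 = 5)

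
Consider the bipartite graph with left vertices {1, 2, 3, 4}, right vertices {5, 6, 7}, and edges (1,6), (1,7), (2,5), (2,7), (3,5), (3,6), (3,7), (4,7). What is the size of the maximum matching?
3 (matching: (1,7), (2,5), (3,6); upper bound min(|L|,|R|) = min(4,3) = 3)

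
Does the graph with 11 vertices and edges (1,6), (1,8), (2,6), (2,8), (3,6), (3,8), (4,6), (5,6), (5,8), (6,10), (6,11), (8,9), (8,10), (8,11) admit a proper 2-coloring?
Yes. Partition: {1, 2, 3, 4, 5, 7, 9, 10, 11}, {6, 8}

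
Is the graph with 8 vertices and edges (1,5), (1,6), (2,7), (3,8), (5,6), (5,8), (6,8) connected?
No, it has 3 components: {1, 3, 5, 6, 8}, {2, 7}, {4}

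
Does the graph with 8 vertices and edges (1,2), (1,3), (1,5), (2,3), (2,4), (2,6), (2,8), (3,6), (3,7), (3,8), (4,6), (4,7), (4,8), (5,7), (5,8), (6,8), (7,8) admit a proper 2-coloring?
No (odd cycle of length 3: 3 -> 1 -> 2 -> 3)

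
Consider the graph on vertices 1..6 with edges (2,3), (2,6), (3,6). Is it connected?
No, it has 4 components: {1}, {2, 3, 6}, {4}, {5}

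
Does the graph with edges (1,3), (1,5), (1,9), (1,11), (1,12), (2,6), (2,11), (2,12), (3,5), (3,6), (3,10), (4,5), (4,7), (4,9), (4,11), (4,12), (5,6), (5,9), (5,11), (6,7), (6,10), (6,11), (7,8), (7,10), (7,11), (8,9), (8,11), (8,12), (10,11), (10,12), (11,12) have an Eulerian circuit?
No (6 vertices have odd degree: {1, 2, 4, 7, 10, 11}; Eulerian circuit requires 0)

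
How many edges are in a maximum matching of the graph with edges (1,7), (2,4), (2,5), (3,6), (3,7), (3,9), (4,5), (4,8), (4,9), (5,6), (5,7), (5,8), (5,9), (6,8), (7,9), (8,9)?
4 (matching: (2,5), (3,6), (4,8), (7,9); upper bound floor(n/2) = floor(9/2) = 4)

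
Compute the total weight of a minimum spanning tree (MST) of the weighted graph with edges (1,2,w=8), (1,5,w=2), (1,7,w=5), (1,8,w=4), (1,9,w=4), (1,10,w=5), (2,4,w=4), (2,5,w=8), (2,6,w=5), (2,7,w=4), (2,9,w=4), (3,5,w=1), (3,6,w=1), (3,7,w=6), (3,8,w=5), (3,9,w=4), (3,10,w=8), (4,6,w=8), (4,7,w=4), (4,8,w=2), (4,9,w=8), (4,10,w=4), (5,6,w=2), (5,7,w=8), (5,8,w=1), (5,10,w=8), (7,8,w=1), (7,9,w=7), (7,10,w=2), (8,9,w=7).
18 (MST edges: (1,5,w=2), (1,9,w=4), (2,4,w=4), (3,5,w=1), (3,6,w=1), (4,8,w=2), (5,8,w=1), (7,8,w=1), (7,10,w=2); sum of weights 2 + 4 + 4 + 1 + 1 + 2 + 1 + 1 + 2 = 18)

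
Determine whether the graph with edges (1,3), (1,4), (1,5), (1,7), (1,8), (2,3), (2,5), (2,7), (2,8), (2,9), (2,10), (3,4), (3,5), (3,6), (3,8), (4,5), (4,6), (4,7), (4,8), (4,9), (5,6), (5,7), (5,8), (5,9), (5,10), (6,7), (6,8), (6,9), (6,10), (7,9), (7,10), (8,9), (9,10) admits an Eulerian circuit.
No (8 vertices have odd degree: {1, 4, 5, 6, 7, 8, 9, 10}; Eulerian circuit requires 0)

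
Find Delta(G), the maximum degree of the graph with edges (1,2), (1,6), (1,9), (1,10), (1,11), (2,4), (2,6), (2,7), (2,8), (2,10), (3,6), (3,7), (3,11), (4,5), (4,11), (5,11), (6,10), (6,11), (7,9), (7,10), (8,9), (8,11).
6 (attained at vertices 2, 11)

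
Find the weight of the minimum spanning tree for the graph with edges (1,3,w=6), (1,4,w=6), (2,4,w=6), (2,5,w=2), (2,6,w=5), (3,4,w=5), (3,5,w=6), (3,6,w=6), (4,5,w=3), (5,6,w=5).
21 (MST edges: (1,4,w=6), (2,5,w=2), (2,6,w=5), (3,4,w=5), (4,5,w=3); sum of weights 6 + 2 + 5 + 5 + 3 = 21)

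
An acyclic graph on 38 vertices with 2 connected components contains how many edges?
36 (Each of the 2 component trees on V_i vertices has V_i - 1 edges; summing gives V - C = 38 - 2 = 36)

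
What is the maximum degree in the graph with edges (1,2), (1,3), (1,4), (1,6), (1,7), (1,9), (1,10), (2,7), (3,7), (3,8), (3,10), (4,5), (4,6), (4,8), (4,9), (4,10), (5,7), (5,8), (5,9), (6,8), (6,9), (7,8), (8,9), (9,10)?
7 (attained at vertex 1)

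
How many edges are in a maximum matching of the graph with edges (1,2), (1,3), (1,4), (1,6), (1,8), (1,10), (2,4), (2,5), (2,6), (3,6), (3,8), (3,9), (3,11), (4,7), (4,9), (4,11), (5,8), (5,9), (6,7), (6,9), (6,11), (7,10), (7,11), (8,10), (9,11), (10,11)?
5 (matching: (1,10), (3,9), (4,7), (5,8), (6,11); upper bound floor(n/2) = floor(11/2) = 5)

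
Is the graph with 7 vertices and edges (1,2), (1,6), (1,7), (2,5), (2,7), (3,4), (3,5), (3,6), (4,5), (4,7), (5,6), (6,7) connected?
Yes (BFS from 1 visits [1, 2, 6, 7, 5, 3, 4] — all 7 vertices reached)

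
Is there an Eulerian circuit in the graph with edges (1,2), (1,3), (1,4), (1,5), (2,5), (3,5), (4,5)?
Yes (the graph is connected and all 5 vertices have even degree)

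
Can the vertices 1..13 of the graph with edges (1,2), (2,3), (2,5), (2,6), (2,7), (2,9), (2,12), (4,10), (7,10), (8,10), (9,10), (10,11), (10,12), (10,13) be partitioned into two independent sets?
Yes. Partition: {1, 3, 4, 5, 6, 7, 8, 9, 11, 12, 13}, {2, 10}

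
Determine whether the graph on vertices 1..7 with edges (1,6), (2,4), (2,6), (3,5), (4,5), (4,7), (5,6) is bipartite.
Yes. Partition: {1, 2, 5, 7}, {3, 4, 6}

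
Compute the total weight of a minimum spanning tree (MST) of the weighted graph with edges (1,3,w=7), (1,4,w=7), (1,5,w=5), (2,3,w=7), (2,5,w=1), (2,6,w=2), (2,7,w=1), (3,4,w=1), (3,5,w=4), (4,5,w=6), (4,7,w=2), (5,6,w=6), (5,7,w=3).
12 (MST edges: (1,5,w=5), (2,5,w=1), (2,6,w=2), (2,7,w=1), (3,4,w=1), (4,7,w=2); sum of weights 5 + 1 + 2 + 1 + 1 + 2 = 12)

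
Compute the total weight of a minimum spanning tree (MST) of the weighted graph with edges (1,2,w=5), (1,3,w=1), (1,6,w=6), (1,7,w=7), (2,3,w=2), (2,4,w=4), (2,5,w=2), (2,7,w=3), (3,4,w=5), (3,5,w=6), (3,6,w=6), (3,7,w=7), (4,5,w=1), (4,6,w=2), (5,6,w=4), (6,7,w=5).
11 (MST edges: (1,3,w=1), (2,3,w=2), (2,5,w=2), (2,7,w=3), (4,5,w=1), (4,6,w=2); sum of weights 1 + 2 + 2 + 3 + 1 + 2 = 11)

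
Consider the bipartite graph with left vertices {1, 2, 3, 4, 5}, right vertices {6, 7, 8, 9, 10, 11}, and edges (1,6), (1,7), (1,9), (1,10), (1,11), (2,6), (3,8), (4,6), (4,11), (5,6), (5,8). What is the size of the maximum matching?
4 (matching: (1,10), (2,6), (3,8), (4,11); upper bound min(|L|,|R|) = min(5,6) = 5)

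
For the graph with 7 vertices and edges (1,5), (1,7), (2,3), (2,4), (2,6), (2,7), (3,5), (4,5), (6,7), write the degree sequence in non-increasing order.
[4, 3, 3, 2, 2, 2, 2] (degrees: deg(1)=2, deg(2)=4, deg(3)=2, deg(4)=2, deg(5)=3, deg(6)=2, deg(7)=3)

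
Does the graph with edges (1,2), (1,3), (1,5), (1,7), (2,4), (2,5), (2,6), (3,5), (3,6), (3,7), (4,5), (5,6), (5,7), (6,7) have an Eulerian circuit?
Yes (the graph is connected and all 7 vertices have even degree)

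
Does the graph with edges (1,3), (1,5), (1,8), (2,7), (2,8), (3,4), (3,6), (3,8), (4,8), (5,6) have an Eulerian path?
Yes (the graph is connected and exactly 2 vertices have odd degree: {1, 7}; any Eulerian path must start and end at those)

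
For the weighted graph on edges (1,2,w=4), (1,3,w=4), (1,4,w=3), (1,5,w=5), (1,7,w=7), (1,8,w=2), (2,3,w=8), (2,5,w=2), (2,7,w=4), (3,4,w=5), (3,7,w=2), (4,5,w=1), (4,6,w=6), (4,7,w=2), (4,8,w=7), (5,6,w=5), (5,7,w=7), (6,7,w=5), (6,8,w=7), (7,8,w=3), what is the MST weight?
17 (MST edges: (1,4,w=3), (1,8,w=2), (2,5,w=2), (3,7,w=2), (4,5,w=1), (4,7,w=2), (5,6,w=5); sum of weights 3 + 2 + 2 + 2 + 1 + 2 + 5 = 17)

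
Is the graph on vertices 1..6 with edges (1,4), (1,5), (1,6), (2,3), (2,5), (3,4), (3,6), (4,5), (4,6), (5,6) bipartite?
No (odd cycle of length 3: 4 -> 1 -> 5 -> 4)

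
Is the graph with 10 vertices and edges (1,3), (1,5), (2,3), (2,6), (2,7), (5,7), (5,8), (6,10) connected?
No, it has 3 components: {1, 2, 3, 5, 6, 7, 8, 10}, {4}, {9}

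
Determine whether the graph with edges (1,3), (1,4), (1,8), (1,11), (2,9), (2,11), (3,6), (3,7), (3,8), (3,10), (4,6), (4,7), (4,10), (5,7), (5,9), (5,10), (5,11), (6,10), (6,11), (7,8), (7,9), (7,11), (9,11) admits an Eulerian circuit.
No (2 vertices have odd degree: {3, 8}; Eulerian circuit requires 0)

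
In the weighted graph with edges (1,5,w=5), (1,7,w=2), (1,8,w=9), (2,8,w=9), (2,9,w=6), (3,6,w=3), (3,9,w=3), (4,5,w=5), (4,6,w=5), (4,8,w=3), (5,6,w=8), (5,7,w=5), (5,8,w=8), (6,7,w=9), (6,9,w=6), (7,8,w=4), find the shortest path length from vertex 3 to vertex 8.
11 (path: 3 -> 6 -> 4 -> 8; weights 3 + 5 + 3 = 11)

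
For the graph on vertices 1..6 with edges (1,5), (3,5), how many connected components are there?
4 (components: {1, 3, 5}, {2}, {4}, {6})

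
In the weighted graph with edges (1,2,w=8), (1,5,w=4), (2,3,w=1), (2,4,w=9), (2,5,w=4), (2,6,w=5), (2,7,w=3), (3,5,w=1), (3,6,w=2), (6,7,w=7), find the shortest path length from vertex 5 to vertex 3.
1 (path: 5 -> 3; weights 1 = 1)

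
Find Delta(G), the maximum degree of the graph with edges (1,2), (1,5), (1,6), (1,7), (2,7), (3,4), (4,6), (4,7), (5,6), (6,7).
4 (attained at vertices 1, 6, 7)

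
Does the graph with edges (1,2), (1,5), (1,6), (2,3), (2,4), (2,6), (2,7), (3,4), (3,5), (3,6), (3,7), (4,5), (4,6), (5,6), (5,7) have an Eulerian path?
No (6 vertices have odd degree: {1, 2, 3, 5, 6, 7}; Eulerian path requires 0 or 2)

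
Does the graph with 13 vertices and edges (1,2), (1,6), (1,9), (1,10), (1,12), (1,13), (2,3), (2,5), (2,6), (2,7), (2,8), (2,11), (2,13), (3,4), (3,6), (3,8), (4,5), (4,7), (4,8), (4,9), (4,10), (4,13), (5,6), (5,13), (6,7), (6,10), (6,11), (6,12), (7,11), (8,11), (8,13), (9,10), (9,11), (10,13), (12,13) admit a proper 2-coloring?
No (odd cycle of length 3: 10 -> 1 -> 13 -> 10)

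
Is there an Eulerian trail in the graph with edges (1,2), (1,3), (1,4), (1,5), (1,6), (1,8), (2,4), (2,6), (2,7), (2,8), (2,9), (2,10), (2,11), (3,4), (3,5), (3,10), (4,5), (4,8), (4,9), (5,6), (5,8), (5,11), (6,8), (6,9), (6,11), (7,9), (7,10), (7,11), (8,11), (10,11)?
Yes — and in fact it has an Eulerian circuit (the graph is connected and all 11 vertices have even degree)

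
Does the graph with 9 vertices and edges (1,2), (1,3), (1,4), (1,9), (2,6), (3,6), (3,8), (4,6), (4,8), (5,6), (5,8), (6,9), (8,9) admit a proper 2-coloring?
Yes. Partition: {1, 6, 7, 8}, {2, 3, 4, 5, 9}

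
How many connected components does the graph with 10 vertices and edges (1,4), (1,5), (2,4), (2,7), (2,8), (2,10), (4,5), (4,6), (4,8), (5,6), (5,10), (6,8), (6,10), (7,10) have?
3 (components: {1, 2, 4, 5, 6, 7, 8, 10}, {3}, {9})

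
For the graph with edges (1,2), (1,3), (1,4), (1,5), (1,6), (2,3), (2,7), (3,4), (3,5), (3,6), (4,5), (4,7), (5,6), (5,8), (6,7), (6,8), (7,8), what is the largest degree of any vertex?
5 (attained at vertices 1, 3, 5, 6)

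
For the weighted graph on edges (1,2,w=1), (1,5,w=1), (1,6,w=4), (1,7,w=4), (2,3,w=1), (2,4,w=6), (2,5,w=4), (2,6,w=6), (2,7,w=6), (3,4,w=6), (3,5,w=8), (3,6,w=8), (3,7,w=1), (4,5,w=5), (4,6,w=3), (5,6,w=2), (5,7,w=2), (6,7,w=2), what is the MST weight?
9 (MST edges: (1,2,w=1), (1,5,w=1), (2,3,w=1), (3,7,w=1), (4,6,w=3), (5,6,w=2); sum of weights 1 + 1 + 1 + 1 + 3 + 2 = 9)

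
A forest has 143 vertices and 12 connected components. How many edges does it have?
131 (Each of the 12 component trees on V_i vertices has V_i - 1 edges; summing gives V - C = 143 - 12 = 131)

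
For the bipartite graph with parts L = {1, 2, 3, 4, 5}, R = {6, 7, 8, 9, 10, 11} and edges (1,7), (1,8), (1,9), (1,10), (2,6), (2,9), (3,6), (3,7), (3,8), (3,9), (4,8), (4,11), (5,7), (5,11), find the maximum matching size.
5 (matching: (1,10), (2,9), (3,8), (4,11), (5,7); upper bound min(|L|,|R|) = min(5,6) = 5)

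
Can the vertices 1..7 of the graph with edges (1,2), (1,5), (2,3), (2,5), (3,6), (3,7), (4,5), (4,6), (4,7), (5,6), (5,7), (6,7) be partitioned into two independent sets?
No (odd cycle of length 3: 2 -> 1 -> 5 -> 2)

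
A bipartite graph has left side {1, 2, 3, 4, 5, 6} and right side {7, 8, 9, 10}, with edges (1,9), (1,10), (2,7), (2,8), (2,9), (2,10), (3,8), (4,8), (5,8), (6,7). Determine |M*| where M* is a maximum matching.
4 (matching: (1,10), (2,9), (3,8), (6,7); upper bound min(|L|,|R|) = min(6,4) = 4)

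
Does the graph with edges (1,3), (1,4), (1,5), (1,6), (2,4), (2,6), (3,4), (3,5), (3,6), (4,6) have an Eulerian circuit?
Yes (the graph is connected and all 6 vertices have even degree)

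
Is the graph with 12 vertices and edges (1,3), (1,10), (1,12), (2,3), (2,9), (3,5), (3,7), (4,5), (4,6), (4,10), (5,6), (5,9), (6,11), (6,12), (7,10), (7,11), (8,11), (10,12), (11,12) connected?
Yes (BFS from 1 visits [1, 3, 10, 12, 2, 5, 7, 4, 6, 11, 9, 8] — all 12 vertices reached)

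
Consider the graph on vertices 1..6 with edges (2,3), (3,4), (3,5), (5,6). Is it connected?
No, it has 2 components: {1}, {2, 3, 4, 5, 6}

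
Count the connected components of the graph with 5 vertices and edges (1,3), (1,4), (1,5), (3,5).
2 (components: {1, 3, 4, 5}, {2})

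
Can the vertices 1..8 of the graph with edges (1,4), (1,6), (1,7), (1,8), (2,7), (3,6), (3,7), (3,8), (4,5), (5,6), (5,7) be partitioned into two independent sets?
Yes. Partition: {1, 2, 3, 5}, {4, 6, 7, 8}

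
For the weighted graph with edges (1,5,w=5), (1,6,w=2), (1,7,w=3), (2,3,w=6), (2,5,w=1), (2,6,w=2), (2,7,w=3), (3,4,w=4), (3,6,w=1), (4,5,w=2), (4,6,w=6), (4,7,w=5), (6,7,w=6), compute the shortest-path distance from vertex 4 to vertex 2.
3 (path: 4 -> 5 -> 2; weights 2 + 1 = 3)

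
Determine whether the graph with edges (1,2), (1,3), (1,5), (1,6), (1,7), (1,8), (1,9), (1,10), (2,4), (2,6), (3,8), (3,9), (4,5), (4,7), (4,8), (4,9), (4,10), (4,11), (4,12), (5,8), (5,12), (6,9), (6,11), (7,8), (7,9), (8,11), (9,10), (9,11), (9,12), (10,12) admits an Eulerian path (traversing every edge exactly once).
Yes (the graph is connected and exactly 2 vertices have odd degree: {2, 3}; any Eulerian path must start and end at those)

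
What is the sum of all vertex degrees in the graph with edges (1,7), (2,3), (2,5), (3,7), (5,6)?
10 (handshake: sum of degrees = 2|E| = 2 x 5 = 10)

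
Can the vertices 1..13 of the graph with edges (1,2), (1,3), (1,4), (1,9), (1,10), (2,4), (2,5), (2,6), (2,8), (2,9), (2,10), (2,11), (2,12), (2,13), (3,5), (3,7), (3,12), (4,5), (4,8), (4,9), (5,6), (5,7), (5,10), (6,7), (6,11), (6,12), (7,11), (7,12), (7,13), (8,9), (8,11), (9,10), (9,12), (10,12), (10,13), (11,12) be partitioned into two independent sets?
No (odd cycle of length 3: 10 -> 1 -> 2 -> 10)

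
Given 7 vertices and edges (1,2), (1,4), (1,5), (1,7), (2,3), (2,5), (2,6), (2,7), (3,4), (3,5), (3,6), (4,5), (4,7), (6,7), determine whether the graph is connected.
Yes (BFS from 1 visits [1, 2, 4, 5, 7, 3, 6] — all 7 vertices reached)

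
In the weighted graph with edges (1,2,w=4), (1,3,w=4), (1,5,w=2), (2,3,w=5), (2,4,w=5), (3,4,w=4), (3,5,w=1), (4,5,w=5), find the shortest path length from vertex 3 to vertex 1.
3 (path: 3 -> 5 -> 1; weights 1 + 2 = 3)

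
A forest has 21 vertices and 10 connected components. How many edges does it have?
11 (Each of the 10 component trees on V_i vertices has V_i - 1 edges; summing gives V - C = 21 - 10 = 11)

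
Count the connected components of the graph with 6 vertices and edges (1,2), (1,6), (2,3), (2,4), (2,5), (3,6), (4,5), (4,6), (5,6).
1 (components: {1, 2, 3, 4, 5, 6})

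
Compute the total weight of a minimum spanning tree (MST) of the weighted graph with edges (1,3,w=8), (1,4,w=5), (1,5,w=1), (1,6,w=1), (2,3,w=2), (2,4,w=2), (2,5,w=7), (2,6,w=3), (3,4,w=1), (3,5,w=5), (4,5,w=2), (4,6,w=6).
7 (MST edges: (1,5,w=1), (1,6,w=1), (2,3,w=2), (3,4,w=1), (4,5,w=2); sum of weights 1 + 1 + 2 + 1 + 2 = 7)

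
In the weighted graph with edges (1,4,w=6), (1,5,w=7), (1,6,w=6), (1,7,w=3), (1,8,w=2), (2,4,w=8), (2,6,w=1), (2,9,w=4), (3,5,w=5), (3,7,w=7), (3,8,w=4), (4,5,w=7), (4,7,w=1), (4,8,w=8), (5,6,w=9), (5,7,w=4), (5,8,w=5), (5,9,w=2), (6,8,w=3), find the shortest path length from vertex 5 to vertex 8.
5 (path: 5 -> 8; weights 5 = 5)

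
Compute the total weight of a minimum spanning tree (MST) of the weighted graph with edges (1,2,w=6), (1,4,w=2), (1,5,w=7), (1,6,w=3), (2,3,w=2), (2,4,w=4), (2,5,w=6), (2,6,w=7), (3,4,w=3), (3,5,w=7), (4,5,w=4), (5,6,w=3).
13 (MST edges: (1,4,w=2), (1,6,w=3), (2,3,w=2), (3,4,w=3), (5,6,w=3); sum of weights 2 + 3 + 2 + 3 + 3 = 13)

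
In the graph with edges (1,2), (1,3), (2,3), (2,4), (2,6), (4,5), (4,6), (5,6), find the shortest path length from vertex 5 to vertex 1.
3 (path: 5 -> 6 -> 2 -> 1, 3 edges)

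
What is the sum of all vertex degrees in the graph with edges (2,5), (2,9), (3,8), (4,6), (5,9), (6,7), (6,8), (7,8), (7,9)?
18 (handshake: sum of degrees = 2|E| = 2 x 9 = 18)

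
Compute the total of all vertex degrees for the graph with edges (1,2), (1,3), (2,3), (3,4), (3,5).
10 (handshake: sum of degrees = 2|E| = 2 x 5 = 10)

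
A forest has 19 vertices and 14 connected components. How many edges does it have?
5 (Each of the 14 component trees on V_i vertices has V_i - 1 edges; summing gives V - C = 19 - 14 = 5)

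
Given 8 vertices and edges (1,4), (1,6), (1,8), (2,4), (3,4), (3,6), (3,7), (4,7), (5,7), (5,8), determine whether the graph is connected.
Yes (BFS from 1 visits [1, 4, 6, 8, 2, 3, 7, 5] — all 8 vertices reached)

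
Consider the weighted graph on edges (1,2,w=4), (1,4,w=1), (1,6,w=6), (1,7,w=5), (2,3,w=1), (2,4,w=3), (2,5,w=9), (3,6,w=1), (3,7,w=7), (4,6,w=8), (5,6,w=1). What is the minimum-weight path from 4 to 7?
6 (path: 4 -> 1 -> 7; weights 1 + 5 = 6)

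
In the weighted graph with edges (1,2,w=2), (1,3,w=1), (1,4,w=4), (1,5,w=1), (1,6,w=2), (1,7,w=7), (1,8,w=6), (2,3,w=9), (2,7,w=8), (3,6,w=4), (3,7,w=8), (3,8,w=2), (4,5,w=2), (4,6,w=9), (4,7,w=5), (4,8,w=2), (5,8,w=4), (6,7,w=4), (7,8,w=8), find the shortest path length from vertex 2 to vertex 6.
4 (path: 2 -> 1 -> 6; weights 2 + 2 = 4)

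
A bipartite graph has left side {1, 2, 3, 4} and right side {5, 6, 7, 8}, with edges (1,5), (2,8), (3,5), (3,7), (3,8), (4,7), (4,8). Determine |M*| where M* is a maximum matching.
3 (matching: (1,5), (2,8), (3,7); upper bound min(|L|,|R|) = min(4,4) = 4)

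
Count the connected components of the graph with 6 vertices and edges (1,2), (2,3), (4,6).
3 (components: {1, 2, 3}, {4, 6}, {5})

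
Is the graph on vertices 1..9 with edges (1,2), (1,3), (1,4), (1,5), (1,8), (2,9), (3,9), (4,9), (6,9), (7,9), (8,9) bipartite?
Yes. Partition: {1, 9}, {2, 3, 4, 5, 6, 7, 8}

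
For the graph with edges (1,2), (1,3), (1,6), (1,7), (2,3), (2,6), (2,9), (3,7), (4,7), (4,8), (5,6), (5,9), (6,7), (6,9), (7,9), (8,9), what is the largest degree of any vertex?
5 (attained at vertices 6, 7, 9)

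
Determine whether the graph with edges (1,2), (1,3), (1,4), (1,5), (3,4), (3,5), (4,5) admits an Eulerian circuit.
No (4 vertices have odd degree: {2, 3, 4, 5}; Eulerian circuit requires 0)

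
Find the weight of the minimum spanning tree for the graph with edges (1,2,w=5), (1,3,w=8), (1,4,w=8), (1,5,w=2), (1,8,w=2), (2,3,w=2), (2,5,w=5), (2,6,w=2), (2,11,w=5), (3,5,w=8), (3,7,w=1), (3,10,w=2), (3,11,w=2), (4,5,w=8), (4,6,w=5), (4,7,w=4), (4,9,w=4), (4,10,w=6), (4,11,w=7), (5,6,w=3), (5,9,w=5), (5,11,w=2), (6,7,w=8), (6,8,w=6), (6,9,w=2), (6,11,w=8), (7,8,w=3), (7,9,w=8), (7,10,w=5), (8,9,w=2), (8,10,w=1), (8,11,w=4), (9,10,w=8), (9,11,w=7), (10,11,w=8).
20 (MST edges: (1,5,w=2), (1,8,w=2), (2,3,w=2), (2,6,w=2), (3,7,w=1), (3,10,w=2), (3,11,w=2), (4,7,w=4), (6,9,w=2), (8,10,w=1); sum of weights 2 + 2 + 2 + 2 + 1 + 2 + 2 + 4 + 2 + 1 = 20)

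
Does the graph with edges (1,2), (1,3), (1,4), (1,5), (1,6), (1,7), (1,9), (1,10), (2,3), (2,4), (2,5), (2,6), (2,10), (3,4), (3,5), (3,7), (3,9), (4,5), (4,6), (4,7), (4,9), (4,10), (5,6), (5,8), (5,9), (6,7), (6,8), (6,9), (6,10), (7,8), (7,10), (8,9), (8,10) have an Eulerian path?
Yes (the graph is connected and exactly 2 vertices have odd degree: {5, 8}; any Eulerian path must start and end at those)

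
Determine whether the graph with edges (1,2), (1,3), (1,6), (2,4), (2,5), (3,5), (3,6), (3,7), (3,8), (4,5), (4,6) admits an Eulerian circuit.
No (8 vertices have odd degree: {1, 2, 3, 4, 5, 6, 7, 8}; Eulerian circuit requires 0)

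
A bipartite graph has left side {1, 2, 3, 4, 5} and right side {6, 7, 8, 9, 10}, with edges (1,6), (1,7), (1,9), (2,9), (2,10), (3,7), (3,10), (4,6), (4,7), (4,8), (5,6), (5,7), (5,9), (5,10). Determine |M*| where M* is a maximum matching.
5 (matching: (1,9), (2,10), (3,7), (4,8), (5,6); upper bound min(|L|,|R|) = min(5,5) = 5)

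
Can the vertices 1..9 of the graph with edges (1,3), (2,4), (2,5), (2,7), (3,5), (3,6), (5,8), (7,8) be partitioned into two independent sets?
Yes. Partition: {1, 4, 5, 6, 7, 9}, {2, 3, 8}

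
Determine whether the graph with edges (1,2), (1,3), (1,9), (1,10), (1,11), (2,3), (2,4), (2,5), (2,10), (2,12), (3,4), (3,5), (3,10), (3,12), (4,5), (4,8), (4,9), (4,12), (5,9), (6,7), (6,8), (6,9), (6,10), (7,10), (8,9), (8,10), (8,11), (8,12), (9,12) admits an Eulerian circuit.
No (2 vertices have odd degree: {1, 12}; Eulerian circuit requires 0)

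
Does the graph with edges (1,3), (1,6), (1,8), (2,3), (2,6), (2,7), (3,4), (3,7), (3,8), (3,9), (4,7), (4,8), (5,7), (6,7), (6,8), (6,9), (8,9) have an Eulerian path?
No (8 vertices have odd degree: {1, 2, 4, 5, 6, 7, 8, 9}; Eulerian path requires 0 or 2)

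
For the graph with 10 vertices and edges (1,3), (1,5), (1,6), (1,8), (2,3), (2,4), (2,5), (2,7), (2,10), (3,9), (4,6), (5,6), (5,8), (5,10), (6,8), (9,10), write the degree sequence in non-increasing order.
[5, 5, 4, 4, 3, 3, 3, 2, 2, 1] (degrees: deg(1)=4, deg(2)=5, deg(3)=3, deg(4)=2, deg(5)=5, deg(6)=4, deg(7)=1, deg(8)=3, deg(9)=2, deg(10)=3)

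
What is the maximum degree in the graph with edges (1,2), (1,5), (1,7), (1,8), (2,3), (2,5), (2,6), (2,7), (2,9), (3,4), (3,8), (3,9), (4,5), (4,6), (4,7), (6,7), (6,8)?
6 (attained at vertex 2)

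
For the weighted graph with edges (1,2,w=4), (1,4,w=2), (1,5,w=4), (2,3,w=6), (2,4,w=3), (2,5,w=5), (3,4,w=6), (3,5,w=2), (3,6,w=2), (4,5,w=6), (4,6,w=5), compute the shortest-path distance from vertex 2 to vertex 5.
5 (path: 2 -> 5; weights 5 = 5)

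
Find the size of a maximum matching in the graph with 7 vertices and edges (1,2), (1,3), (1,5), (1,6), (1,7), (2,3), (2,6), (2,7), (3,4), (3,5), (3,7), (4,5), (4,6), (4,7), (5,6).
3 (matching: (1,6), (3,5), (4,7); upper bound floor(n/2) = floor(7/2) = 3)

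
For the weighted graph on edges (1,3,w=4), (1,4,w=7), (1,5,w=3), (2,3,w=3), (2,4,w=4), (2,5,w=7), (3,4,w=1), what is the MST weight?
11 (MST edges: (1,3,w=4), (1,5,w=3), (2,3,w=3), (3,4,w=1); sum of weights 4 + 3 + 3 + 1 = 11)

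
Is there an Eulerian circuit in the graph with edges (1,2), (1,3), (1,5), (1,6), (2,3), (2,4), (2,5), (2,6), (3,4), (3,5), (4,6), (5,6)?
No (2 vertices have odd degree: {2, 4}; Eulerian circuit requires 0)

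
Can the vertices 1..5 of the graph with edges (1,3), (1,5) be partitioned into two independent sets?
Yes. Partition: {1, 2, 4}, {3, 5}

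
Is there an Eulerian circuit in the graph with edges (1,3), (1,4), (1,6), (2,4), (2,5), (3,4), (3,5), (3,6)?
No (2 vertices have odd degree: {1, 4}; Eulerian circuit requires 0)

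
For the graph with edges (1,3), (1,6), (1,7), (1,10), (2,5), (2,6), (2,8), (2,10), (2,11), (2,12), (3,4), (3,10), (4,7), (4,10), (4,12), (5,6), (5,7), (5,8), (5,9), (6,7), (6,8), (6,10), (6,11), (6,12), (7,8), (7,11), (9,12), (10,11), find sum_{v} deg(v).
56 (handshake: sum of degrees = 2|E| = 2 x 28 = 56)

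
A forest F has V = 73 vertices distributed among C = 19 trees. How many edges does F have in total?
54 (Each of the 19 component trees on V_i vertices has V_i - 1 edges; summing gives V - C = 73 - 19 = 54)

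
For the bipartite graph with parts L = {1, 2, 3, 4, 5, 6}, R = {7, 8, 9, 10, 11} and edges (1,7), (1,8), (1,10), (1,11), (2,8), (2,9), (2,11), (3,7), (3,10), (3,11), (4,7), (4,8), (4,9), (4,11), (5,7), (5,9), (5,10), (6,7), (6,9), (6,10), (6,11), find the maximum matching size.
5 (matching: (1,11), (2,9), (3,10), (4,8), (5,7); upper bound min(|L|,|R|) = min(6,5) = 5)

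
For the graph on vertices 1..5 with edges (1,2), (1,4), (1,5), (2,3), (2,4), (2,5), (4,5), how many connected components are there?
1 (components: {1, 2, 3, 4, 5})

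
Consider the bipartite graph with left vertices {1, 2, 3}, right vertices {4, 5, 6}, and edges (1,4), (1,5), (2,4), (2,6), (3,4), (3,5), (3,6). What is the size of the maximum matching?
3 (matching: (1,5), (2,6), (3,4); upper bound min(|L|,|R|) = min(3,3) = 3)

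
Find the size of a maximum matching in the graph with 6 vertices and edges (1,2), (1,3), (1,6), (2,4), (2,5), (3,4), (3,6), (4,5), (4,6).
3 (matching: (1,3), (2,5), (4,6); upper bound floor(n/2) = floor(6/2) = 3)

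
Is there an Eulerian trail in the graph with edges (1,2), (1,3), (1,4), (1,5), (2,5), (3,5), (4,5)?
Yes — and in fact it has an Eulerian circuit (the graph is connected and all 5 vertices have even degree)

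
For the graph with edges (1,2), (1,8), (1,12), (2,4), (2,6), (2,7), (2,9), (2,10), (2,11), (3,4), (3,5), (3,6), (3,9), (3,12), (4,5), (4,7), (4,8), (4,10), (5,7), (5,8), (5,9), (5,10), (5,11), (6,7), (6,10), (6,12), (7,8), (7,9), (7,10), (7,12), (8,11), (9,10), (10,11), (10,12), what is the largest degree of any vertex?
8 (attained at vertices 7, 10)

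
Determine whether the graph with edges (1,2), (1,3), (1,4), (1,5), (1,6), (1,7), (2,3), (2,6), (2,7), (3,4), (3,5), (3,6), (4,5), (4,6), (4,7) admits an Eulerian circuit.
No (4 vertices have odd degree: {3, 4, 5, 7}; Eulerian circuit requires 0)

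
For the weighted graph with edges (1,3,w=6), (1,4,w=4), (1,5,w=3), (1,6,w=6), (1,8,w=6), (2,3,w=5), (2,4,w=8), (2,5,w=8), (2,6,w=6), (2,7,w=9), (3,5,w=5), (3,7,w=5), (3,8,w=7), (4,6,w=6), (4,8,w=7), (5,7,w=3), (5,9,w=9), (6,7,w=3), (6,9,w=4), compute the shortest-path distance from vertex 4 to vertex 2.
8 (path: 4 -> 2; weights 8 = 8)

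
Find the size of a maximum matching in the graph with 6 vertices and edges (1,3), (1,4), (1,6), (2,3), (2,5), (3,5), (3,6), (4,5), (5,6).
3 (matching: (1,6), (2,3), (4,5); upper bound floor(n/2) = floor(6/2) = 3)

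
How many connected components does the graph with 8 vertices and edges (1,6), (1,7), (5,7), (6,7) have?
5 (components: {1, 5, 6, 7}, {2}, {3}, {4}, {8})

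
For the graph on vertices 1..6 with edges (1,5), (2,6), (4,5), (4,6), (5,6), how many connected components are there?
2 (components: {1, 2, 4, 5, 6}, {3})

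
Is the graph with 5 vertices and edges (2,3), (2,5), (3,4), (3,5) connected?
No, it has 2 components: {1}, {2, 3, 4, 5}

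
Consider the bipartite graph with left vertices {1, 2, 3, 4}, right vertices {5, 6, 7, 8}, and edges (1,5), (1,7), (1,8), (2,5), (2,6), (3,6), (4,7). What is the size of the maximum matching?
4 (matching: (1,8), (2,5), (3,6), (4,7); upper bound min(|L|,|R|) = min(4,4) = 4)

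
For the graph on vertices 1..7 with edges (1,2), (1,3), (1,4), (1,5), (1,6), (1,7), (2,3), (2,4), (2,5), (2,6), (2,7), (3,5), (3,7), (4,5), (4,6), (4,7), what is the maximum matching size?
3 (matching: (1,6), (2,5), (3,7); upper bound floor(n/2) = floor(7/2) = 3)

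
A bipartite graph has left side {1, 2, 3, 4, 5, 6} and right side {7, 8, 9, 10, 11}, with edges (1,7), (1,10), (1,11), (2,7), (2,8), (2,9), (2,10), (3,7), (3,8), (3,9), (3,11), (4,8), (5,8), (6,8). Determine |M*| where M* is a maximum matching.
4 (matching: (1,11), (2,10), (3,9), (4,8); upper bound min(|L|,|R|) = min(6,5) = 5)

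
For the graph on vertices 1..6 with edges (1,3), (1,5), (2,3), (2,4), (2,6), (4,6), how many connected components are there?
1 (components: {1, 2, 3, 4, 5, 6})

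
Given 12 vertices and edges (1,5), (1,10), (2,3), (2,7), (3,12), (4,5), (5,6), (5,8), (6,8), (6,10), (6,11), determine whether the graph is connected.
No, it has 3 components: {1, 4, 5, 6, 8, 10, 11}, {2, 3, 7, 12}, {9}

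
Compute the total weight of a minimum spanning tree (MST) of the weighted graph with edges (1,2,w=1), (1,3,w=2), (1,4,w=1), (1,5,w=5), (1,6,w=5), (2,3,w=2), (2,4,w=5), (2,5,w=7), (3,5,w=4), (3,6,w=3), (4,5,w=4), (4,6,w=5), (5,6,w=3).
10 (MST edges: (1,2,w=1), (1,3,w=2), (1,4,w=1), (3,6,w=3), (5,6,w=3); sum of weights 1 + 2 + 1 + 3 + 3 = 10)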